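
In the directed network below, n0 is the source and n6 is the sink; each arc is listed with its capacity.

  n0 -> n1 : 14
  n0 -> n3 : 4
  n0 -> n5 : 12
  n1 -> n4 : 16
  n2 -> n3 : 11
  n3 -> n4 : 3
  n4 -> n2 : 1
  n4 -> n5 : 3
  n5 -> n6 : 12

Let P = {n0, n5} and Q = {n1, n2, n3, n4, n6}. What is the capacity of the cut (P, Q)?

Edges leaving {n0, n5}: n0→n1 (14), n0→n3 (4), n5→n6 (12).
Cut capacity = 14 + 4 + 12 = 30.

30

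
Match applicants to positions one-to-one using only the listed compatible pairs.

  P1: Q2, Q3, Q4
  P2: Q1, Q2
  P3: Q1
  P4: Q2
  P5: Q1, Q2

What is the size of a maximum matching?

3

Unit-capacity flow: source→left, listed edges, right→sink; max matching = max flow.
Augmenting path P1→Q2 (+1); matched 1.
Augmenting path P2→Q1 (+1); matched 2.
Augmenting path P4→Q2→P1→Q3 (+1); matched 3.
No augmenting path remains; maximum matching = 3.
König certificate: {P1, Q1, Q2} is a vertex cover of size 3 (every listed pair touches it), so no matching can be larger.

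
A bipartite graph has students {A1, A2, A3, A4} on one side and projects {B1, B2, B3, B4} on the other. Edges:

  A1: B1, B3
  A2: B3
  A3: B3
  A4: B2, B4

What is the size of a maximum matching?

Unit-capacity flow: source→left, listed edges, right→sink; max matching = max flow.
Augmenting path A1→B1 (+1); matched 1.
Augmenting path A2→B3 (+1); matched 2.
Augmenting path A4→B2 (+1); matched 3.
No augmenting path remains; maximum matching = 3.
König certificate: {A1, A4, B3} is a vertex cover of size 3 (every listed pair touches it), so no matching can be larger.

3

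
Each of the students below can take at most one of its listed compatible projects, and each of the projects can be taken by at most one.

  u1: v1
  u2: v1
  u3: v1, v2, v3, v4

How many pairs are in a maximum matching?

2

Unit-capacity flow: source→left, listed edges, right→sink; max matching = max flow.
Augmenting path u1→v1 (+1); matched 1.
Augmenting path u3→v2 (+1); matched 2.
No augmenting path remains; maximum matching = 2.
König certificate: {u3, v1} is a vertex cover of size 2 (every listed pair touches it), so no matching can be larger.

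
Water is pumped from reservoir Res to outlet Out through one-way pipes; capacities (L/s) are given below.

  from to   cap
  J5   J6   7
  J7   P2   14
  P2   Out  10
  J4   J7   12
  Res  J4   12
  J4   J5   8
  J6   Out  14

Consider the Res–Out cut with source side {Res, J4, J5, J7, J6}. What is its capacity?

28

Edges leaving {Res, J4, J5, J7, J6}: J7→P2 (14), J6→Out (14).
Cut capacity = 14 + 14 = 28.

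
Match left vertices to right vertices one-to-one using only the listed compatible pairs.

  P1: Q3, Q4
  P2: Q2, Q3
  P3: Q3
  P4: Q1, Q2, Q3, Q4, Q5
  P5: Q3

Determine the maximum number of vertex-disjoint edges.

4

Unit-capacity flow: source→left, listed edges, right→sink; max matching = max flow.
Augmenting path P1→Q3 (+1); matched 1.
Augmenting path P2→Q2 (+1); matched 2.
Augmenting path P4→Q1 (+1); matched 3.
Augmenting path P3→Q3→P1→Q4 (+1); matched 4.
No augmenting path remains; maximum matching = 4.
König certificate: {P1, P2, P4, Q3} is a vertex cover of size 4 (every listed pair touches it), so no matching can be larger.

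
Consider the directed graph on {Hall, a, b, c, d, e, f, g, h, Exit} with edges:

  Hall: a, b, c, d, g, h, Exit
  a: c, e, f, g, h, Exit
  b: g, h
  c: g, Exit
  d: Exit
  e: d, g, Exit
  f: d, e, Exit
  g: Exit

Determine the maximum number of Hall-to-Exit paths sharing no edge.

Assign every edge capacity 1; by Menger, the answer equals the max flow.
Path Hall→Exit (+1); total 1.
Path Hall→a→Exit (+1); total 2.
Path Hall→c→Exit (+1); total 3.
Path Hall→d→Exit (+1); total 4.
Path Hall→g→Exit (+1); total 5.
No residual Hall→Exit path; max flow = 5.
Certifying cut of size 5: {Hall→Exit, Hall→a, Hall→c, Hall→d, g→Exit}.

5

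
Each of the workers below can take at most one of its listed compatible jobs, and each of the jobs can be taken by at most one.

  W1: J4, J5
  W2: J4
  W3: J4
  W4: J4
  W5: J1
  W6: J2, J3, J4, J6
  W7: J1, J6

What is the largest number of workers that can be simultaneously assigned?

Unit-capacity flow: source→left, listed edges, right→sink; max matching = max flow.
Augmenting path W1→J4 (+1); matched 1.
Augmenting path W5→J1 (+1); matched 2.
Augmenting path W6→J2 (+1); matched 3.
Augmenting path W7→J6 (+1); matched 4.
Augmenting path W2→J4→W1→J5 (+1); matched 5.
No augmenting path remains; maximum matching = 5.
König certificate: {W1, W5, W6, W7, J4} is a vertex cover of size 5 (every listed pair touches it), so no matching can be larger.

5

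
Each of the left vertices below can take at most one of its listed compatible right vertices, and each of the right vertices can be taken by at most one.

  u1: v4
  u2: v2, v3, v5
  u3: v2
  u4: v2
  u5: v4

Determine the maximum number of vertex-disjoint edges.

3

Unit-capacity flow: source→left, listed edges, right→sink; max matching = max flow.
Augmenting path u1→v4 (+1); matched 1.
Augmenting path u2→v2 (+1); matched 2.
Augmenting path u3→v2→u2→v3 (+1); matched 3.
No augmenting path remains; maximum matching = 3.
König certificate: {u2, v2, v4} is a vertex cover of size 3 (every listed pair touches it), so no matching can be larger.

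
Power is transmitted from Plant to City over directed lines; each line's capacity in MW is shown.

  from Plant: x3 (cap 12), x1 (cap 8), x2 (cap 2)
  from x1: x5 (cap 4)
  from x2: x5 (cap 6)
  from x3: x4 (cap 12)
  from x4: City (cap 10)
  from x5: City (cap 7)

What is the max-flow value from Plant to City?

Augment Plant→x1→x5→City: bottleneck 4, flow now 4.
Augment Plant→x2→x5→City: bottleneck 2, flow now 6.
Augment Plant→x3→x4→City: bottleneck 10, flow now 16.
No augmenting path remains; maximum flow = 16.
In the residual graph, reachable from Plant: {Plant, x1, x3, x4}.
Min-cut edges: Plant→x2 (2), x1→x5 (4), x4→City (10); capacity 2 + 4 + 10 = 16.
This cut is saturated, so no flow can exceed 16.

16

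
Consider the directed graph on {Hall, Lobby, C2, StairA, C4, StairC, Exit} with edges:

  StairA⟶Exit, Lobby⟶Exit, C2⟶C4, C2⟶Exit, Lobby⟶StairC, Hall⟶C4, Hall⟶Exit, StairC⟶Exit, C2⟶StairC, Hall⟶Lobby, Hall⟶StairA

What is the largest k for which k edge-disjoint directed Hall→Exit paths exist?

Assign every edge capacity 1; by Menger, the answer equals the max flow.
Path Hall→Exit (+1); total 1.
Path Hall→Lobby→Exit (+1); total 2.
Path Hall→StairA→Exit (+1); total 3.
No residual Hall→Exit path; max flow = 3.
Certifying cut of size 3: {Hall→Exit, Hall→Lobby, Hall→StairA}.

3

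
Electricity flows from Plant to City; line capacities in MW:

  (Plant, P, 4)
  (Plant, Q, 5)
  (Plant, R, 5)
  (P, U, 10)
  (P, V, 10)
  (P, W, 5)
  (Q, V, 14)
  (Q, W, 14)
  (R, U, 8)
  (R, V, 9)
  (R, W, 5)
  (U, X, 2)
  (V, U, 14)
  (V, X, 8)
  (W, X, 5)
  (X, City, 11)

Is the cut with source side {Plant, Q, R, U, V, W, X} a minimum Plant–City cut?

No — its capacity is 15, but the minimum cut has capacity 11.

Given cut capacity: 4 + 11 = 15.
Augment Plant→P→U→X→City: bottleneck 2, flow now 2.
Augment Plant→P→V→X→City: bottleneck 2, flow now 4.
Augment Plant→Q→V→X→City: bottleneck 5, flow now 9.
Augment Plant→R→V→X→City: bottleneck 1, flow now 10.
Augment Plant→R→W→X→City: bottleneck 1, flow now 11.
No augmenting path remains; maximum flow = 11.
In the residual graph, reachable from Plant: {Plant, P, Q, R, U, V, W, X}.
Min-cut edges: X→City (11); capacity 11 = 11.
Cut capacity 15 exceeds the max flow 11, so it is not minimum.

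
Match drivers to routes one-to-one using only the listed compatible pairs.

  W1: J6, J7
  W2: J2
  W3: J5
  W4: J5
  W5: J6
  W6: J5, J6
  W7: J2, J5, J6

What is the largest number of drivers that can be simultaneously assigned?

Unit-capacity flow: source→left, listed edges, right→sink; max matching = max flow.
Augmenting path W1→J6 (+1); matched 1.
Augmenting path W2→J2 (+1); matched 2.
Augmenting path W3→J5 (+1); matched 3.
Augmenting path W5→J6→W1→J7 (+1); matched 4.
No augmenting path remains; maximum matching = 4.
König certificate: {W1, J2, J5, J6} is a vertex cover of size 4 (every listed pair touches it), so no matching can be larger.

4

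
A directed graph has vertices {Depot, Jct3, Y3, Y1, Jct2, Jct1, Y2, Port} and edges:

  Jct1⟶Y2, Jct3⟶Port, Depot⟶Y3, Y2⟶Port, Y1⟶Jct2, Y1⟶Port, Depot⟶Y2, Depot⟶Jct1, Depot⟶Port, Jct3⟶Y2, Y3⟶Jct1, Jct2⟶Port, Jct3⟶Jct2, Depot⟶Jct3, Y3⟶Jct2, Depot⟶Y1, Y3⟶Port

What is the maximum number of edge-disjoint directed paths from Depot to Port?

5

Assign every edge capacity 1; by Menger, the answer equals the max flow.
Path Depot→Port (+1); total 1.
Path Depot→Jct3→Port (+1); total 2.
Path Depot→Y3→Port (+1); total 3.
Path Depot→Y1→Port (+1); total 4.
Path Depot→Y2→Port (+1); total 5.
No residual Depot→Port path; max flow = 5.
Certifying cut of size 5: {Depot→Jct3, Depot→Port, Depot→Y1, Depot→Y3, Y2→Port}.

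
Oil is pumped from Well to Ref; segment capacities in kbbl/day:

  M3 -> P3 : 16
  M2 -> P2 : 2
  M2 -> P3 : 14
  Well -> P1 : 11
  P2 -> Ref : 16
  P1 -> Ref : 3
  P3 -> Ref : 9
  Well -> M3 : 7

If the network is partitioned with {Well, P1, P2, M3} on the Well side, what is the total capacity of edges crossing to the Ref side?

35

Edges leaving {Well, P1, P2, M3}: P1→Ref (3), P2→Ref (16), M3→P3 (16).
Cut capacity = 3 + 16 + 16 = 35.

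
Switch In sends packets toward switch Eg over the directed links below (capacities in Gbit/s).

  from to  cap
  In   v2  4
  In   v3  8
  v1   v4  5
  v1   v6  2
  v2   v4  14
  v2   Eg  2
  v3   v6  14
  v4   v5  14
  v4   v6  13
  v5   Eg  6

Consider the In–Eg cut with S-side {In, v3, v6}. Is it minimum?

Yes — it is a minimum cut (capacity 4).

Given cut capacity: 4 = 4.
Augment In→v2→Eg: bottleneck 2, flow now 2.
Augment In→v2→v4→v5→Eg: bottleneck 2, flow now 4.
No augmenting path remains; maximum flow = 4.
Cut capacity 4 equals the max flow, so it is a minimum cut.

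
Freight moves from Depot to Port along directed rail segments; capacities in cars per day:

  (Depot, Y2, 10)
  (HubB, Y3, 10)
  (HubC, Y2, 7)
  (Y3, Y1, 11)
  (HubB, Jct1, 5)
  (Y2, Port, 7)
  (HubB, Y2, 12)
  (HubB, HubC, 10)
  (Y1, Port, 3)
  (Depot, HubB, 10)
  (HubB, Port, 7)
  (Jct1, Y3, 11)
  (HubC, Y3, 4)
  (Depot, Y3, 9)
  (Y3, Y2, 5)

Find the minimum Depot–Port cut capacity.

Augment Depot→HubB→Port: bottleneck 7, flow now 7.
Augment Depot→Y2→Port: bottleneck 7, flow now 14.
Augment Depot→Y3→Y1→Port: bottleneck 3, flow now 17.
No augmenting path remains; maximum flow = 17.
By max-flow min-cut, the minimum cut capacity equals the max flow.
In the residual graph, reachable from Depot: {Depot, HubB, Jct1, Y3, HubC, Y1, Y2}.
Min-cut edges: HubB→Port (7), Y1→Port (3), Y2→Port (7); capacity 7 + 3 + 7 = 17.

17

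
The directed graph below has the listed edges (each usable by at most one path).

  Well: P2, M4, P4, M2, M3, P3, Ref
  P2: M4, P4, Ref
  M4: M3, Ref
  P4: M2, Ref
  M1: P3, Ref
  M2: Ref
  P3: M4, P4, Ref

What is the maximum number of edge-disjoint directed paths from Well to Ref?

Assign every edge capacity 1; by Menger, the answer equals the max flow.
Path Well→Ref (+1); total 1.
Path Well→P2→Ref (+1); total 2.
Path Well→M4→Ref (+1); total 3.
Path Well→P4→Ref (+1); total 4.
Path Well→M2→Ref (+1); total 5.
Path Well→P3→Ref (+1); total 6.
No residual Well→Ref path; max flow = 6.
Certifying cut of size 6: {Well→M2, Well→M4, Well→P2, Well→P3, Well→P4, Well→Ref}.

6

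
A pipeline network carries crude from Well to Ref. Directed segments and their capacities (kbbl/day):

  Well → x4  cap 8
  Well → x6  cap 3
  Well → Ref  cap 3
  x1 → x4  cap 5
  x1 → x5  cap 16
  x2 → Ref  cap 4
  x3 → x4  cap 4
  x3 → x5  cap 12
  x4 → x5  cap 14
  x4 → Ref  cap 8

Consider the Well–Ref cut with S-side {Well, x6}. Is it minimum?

Given cut capacity: 8 + 3 = 11.
Augment Well→Ref: bottleneck 3, flow now 3.
Augment Well→x4→Ref: bottleneck 8, flow now 11.
No augmenting path remains; maximum flow = 11.
Cut capacity 11 equals the max flow, so it is a minimum cut.

Yes — it is a minimum cut (capacity 11).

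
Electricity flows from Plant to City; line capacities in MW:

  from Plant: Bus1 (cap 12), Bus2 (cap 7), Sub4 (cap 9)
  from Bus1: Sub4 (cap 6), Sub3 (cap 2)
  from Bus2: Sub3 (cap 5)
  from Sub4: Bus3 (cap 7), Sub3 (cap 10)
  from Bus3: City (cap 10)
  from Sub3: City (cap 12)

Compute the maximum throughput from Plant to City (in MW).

19

Augment Plant→Bus1→Sub3→City: bottleneck 2, flow now 2.
Augment Plant→Bus2→Sub3→City: bottleneck 5, flow now 7.
Augment Plant→Sub4→Bus3→City: bottleneck 7, flow now 14.
Augment Plant→Sub4→Sub3→City: bottleneck 2, flow now 16.
Augment Plant→Bus1→Sub4→Sub3→City: bottleneck 3, flow now 19.
No augmenting path remains; maximum flow = 19.
In the residual graph, reachable from Plant: {Plant, Bus1, Bus2, Sub4, Sub3}.
Min-cut edges: Sub4→Bus3 (7), Sub3→City (12); capacity 7 + 12 = 19.
This cut is saturated, so no flow can exceed 19.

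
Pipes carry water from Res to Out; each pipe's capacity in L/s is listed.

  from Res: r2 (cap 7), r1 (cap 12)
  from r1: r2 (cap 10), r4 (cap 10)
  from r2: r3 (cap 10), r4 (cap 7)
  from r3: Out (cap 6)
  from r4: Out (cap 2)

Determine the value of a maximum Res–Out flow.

8

Augment Res→r1→r4→Out: bottleneck 2, flow now 2.
Augment Res→r2→r3→Out: bottleneck 6, flow now 8.
No augmenting path remains; maximum flow = 8.
In the residual graph, reachable from Res: {Res, r1, r2, r3, r4}.
Min-cut edges: r3→Out (6), r4→Out (2); capacity 6 + 2 = 8.
This cut is saturated, so no flow can exceed 8.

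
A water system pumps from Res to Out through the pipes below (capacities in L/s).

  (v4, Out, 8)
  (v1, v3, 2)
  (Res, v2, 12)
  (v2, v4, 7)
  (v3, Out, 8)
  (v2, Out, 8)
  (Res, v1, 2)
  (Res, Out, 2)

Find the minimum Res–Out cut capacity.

Augment Res→Out: bottleneck 2, flow now 2.
Augment Res→v2→Out: bottleneck 8, flow now 10.
Augment Res→v1→v3→Out: bottleneck 2, flow now 12.
Augment Res→v2→v4→Out: bottleneck 4, flow now 16.
No augmenting path remains; maximum flow = 16.
By max-flow min-cut, the minimum cut capacity equals the max flow.
In the residual graph, reachable from Res: {Res}.
Min-cut edges: Res→v1 (2), Res→v2 (12), Res→Out (2); capacity 2 + 12 + 2 = 16.

16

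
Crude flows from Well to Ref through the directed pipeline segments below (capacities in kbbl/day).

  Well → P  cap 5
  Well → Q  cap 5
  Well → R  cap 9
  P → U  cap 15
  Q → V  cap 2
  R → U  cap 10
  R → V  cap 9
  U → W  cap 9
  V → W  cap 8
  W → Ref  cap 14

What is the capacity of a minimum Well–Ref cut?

Augment Well→P→U→W→Ref: bottleneck 5, flow now 5.
Augment Well→Q→V→W→Ref: bottleneck 2, flow now 7.
Augment Well→R→U→W→Ref: bottleneck 4, flow now 11.
Augment Well→R→V→W→Ref: bottleneck 3, flow now 14.
No augmenting path remains; maximum flow = 14.
By max-flow min-cut, the minimum cut capacity equals the max flow.
In the residual graph, reachable from Well: {Well, P, Q, R, U, V, W}.
Min-cut edges: W→Ref (14); capacity 14 = 14.

14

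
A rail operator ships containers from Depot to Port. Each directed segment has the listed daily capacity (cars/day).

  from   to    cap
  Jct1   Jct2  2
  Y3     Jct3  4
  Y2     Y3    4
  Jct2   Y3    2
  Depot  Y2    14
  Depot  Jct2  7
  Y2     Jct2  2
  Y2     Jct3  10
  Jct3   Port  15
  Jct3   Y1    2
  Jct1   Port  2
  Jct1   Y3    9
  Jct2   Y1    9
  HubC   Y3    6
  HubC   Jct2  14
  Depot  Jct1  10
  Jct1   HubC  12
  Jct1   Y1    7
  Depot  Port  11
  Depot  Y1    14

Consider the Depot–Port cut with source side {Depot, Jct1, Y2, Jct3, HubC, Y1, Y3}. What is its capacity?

Edges leaving {Depot, Jct1, Y2, Jct3, HubC, Y1, Y3}: Depot→Jct2 (7), Depot→Port (11), Jct1→Jct2 (2), Jct1→Port (2), Y2→Jct2 (2), Jct3→Port (15), HubC→Jct2 (14).
Cut capacity = 7 + 11 + 2 + 2 + 2 + 15 + 14 = 53.

53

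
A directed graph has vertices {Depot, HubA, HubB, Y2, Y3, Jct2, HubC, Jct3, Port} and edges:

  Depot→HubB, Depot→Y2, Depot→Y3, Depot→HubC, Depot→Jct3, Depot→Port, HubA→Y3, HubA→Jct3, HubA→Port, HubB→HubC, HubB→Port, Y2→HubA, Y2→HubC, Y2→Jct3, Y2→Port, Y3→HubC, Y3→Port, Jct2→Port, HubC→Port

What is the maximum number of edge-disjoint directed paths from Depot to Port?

Assign every edge capacity 1; by Menger, the answer equals the max flow.
Path Depot→Port (+1); total 1.
Path Depot→HubB→Port (+1); total 2.
Path Depot→Y2→Port (+1); total 3.
Path Depot→Y3→Port (+1); total 4.
Path Depot→HubC→Port (+1); total 5.
No residual Depot→Port path; max flow = 5.
Certifying cut of size 5: {Depot→HubB, Depot→HubC, Depot→Port, Depot→Y2, Depot→Y3}.

5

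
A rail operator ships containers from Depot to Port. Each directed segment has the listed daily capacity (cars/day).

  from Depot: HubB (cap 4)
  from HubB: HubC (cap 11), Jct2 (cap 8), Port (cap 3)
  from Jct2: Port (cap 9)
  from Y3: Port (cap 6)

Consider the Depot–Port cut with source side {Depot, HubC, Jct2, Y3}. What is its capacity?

19

Edges leaving {Depot, HubC, Jct2, Y3}: Depot→HubB (4), Jct2→Port (9), Y3→Port (6).
Cut capacity = 4 + 9 + 6 = 19.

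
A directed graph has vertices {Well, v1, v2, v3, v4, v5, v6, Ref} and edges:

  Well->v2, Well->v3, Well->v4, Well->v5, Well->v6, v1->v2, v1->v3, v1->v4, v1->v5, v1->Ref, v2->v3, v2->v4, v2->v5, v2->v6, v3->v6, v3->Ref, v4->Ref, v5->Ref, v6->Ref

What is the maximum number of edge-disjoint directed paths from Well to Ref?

Assign every edge capacity 1; by Menger, the answer equals the max flow.
Path Well→v3→Ref (+1); total 1.
Path Well→v4→Ref (+1); total 2.
Path Well→v5→Ref (+1); total 3.
Path Well→v6→Ref (+1); total 4.
No residual Well→Ref path; max flow = 4.
Certifying cut of size 4: {v3→Ref, v4→Ref, v5→Ref, v6→Ref}.

4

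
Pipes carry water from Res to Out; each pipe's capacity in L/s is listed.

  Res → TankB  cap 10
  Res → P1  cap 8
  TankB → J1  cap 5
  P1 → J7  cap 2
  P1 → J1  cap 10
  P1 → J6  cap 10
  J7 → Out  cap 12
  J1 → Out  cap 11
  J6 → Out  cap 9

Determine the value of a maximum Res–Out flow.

Augment Res→TankB→J1→Out: bottleneck 5, flow now 5.
Augment Res→P1→J7→Out: bottleneck 2, flow now 7.
Augment Res→P1→J1→Out: bottleneck 6, flow now 13.
No augmenting path remains; maximum flow = 13.
In the residual graph, reachable from Res: {Res, TankB}.
Min-cut edges: Res→P1 (8), TankB→J1 (5); capacity 8 + 5 = 13.
This cut is saturated, so no flow can exceed 13.

13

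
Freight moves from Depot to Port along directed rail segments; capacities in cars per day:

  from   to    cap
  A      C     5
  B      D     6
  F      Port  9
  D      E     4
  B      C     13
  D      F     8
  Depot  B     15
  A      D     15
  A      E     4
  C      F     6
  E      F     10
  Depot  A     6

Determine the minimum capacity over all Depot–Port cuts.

Augment Depot→A→C→F→Port: bottleneck 5, flow now 5.
Augment Depot→A→D→F→Port: bottleneck 1, flow now 6.
Augment Depot→B→C→F→Port: bottleneck 1, flow now 7.
Augment Depot→B→D→F→Port: bottleneck 2, flow now 9.
No augmenting path remains; maximum flow = 9.
By max-flow min-cut, the minimum cut capacity equals the max flow.
In the residual graph, reachable from Depot: {Depot, A, B, C, D, E, F}.
Min-cut edges: F→Port (9); capacity 9 = 9.

9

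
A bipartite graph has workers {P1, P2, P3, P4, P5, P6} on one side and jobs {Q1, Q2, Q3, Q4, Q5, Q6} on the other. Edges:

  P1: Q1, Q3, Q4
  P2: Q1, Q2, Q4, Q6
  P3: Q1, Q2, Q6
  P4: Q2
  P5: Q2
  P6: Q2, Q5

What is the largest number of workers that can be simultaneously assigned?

Unit-capacity flow: source→left, listed edges, right→sink; max matching = max flow.
Augmenting path P1→Q1 (+1); matched 1.
Augmenting path P2→Q2 (+1); matched 2.
Augmenting path P3→Q6 (+1); matched 3.
Augmenting path P6→Q5 (+1); matched 4.
Augmenting path P4→Q2→P2→Q4 (+1); matched 5.
No augmenting path remains; maximum matching = 5.
König certificate: {P1, P2, P3, P6, Q2} is a vertex cover of size 5 (every listed pair touches it), so no matching can be larger.

5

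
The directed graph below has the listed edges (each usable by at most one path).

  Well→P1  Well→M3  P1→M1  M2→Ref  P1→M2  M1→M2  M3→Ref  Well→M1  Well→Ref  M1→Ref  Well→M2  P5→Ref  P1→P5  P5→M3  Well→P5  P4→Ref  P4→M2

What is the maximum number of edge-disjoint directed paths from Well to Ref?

5

Assign every edge capacity 1; by Menger, the answer equals the max flow.
Path Well→Ref (+1); total 1.
Path Well→P5→Ref (+1); total 2.
Path Well→M2→Ref (+1); total 3.
Path Well→M3→Ref (+1); total 4.
Path Well→M1→Ref (+1); total 5.
No residual Well→Ref path; max flow = 5.
Certifying cut of size 5: {M1→Ref, M2→Ref, M3→Ref, P5→Ref, Well→Ref}.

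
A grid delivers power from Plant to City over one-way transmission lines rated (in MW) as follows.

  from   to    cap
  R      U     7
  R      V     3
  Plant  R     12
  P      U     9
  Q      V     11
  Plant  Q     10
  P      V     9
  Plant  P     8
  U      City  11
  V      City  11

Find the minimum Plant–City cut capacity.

22

Augment Plant→P→U→City: bottleneck 8, flow now 8.
Augment Plant→Q→V→City: bottleneck 10, flow now 18.
Augment Plant→R→U→City: bottleneck 3, flow now 21.
Augment Plant→R→V→City: bottleneck 1, flow now 22.
No augmenting path remains; maximum flow = 22.
By max-flow min-cut, the minimum cut capacity equals the max flow.
In the residual graph, reachable from Plant: {Plant, P, Q, R, U, V}.
Min-cut edges: U→City (11), V→City (11); capacity 11 + 11 = 22.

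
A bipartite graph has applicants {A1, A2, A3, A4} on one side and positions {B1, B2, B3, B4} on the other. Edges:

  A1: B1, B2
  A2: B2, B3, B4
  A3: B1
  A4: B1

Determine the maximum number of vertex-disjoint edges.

Unit-capacity flow: source→left, listed edges, right→sink; max matching = max flow.
Augmenting path A1→B1 (+1); matched 1.
Augmenting path A2→B2 (+1); matched 2.
Augmenting path A3→B1→A1→B2→A2→B3 (+1); matched 3.
No augmenting path remains; maximum matching = 3.
König certificate: {A1, A2, B1} is a vertex cover of size 3 (every listed pair touches it), so no matching can be larger.

3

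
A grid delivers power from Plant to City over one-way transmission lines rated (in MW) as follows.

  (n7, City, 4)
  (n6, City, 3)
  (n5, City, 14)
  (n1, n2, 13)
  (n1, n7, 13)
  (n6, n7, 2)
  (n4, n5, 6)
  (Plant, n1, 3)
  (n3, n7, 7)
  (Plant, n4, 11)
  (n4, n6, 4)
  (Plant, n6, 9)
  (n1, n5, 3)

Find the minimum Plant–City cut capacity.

Augment Plant→n6→City: bottleneck 3, flow now 3.
Augment Plant→n1→n5→City: bottleneck 3, flow now 6.
Augment Plant→n4→n5→City: bottleneck 6, flow now 12.
Augment Plant→n6→n7→City: bottleneck 2, flow now 14.
No augmenting path remains; maximum flow = 14.
By max-flow min-cut, the minimum cut capacity equals the max flow.
In the residual graph, reachable from Plant: {Plant, n4, n6}.
Min-cut edges: Plant→n1 (3), n4→n5 (6), n6→n7 (2), n6→City (3); capacity 3 + 6 + 2 + 3 = 14.

14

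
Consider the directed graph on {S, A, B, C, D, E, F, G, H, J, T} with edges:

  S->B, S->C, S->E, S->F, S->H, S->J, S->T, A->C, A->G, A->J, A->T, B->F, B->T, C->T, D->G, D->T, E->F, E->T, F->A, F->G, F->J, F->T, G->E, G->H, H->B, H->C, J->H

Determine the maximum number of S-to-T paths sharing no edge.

Assign every edge capacity 1; by Menger, the answer equals the max flow.
Path S→T (+1); total 1.
Path S→B→T (+1); total 2.
Path S→C→T (+1); total 3.
Path S→E→T (+1); total 4.
Path S→F→T (+1); total 5.
Path S→H→B→F→A→T (+1); total 6.
No residual S→T path; max flow = 6.
Certifying cut of size 6: {C→T, H→B, S→B, S→E, S→F, S→T}.

6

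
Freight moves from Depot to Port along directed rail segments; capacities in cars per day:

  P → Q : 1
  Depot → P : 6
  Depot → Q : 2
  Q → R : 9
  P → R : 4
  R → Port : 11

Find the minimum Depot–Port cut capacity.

7

Augment Depot→P→R→Port: bottleneck 4, flow now 4.
Augment Depot→Q→R→Port: bottleneck 2, flow now 6.
Augment Depot→P→Q→R→Port: bottleneck 1, flow now 7.
No augmenting path remains; maximum flow = 7.
By max-flow min-cut, the minimum cut capacity equals the max flow.
In the residual graph, reachable from Depot: {Depot, P}.
Min-cut edges: Depot→Q (2), P→Q (1), P→R (4); capacity 2 + 1 + 4 = 7.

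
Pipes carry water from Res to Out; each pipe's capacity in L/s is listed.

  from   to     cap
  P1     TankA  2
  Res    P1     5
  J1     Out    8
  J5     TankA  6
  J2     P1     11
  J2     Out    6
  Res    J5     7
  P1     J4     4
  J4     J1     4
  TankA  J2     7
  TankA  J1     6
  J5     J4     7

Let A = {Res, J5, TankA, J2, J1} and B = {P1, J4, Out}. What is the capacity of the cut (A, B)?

Edges leaving {Res, J5, TankA, J2, J1}: Res→P1 (5), J5→J4 (7), J2→P1 (11), J2→Out (6), J1→Out (8).
Cut capacity = 5 + 7 + 11 + 6 + 8 = 37.

37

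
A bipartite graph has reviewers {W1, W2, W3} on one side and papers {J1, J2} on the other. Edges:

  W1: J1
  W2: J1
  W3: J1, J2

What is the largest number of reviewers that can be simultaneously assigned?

2

Unit-capacity flow: source→left, listed edges, right→sink; max matching = max flow.
Augmenting path W1→J1 (+1); matched 1.
Augmenting path W3→J2 (+1); matched 2.
No augmenting path remains; maximum matching = 2.
König certificate: {W3, J1} is a vertex cover of size 2 (every listed pair touches it), so no matching can be larger.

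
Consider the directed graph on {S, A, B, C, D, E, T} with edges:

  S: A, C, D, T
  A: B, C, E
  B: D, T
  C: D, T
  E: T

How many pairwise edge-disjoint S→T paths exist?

3

Assign every edge capacity 1; by Menger, the answer equals the max flow.
Path S→T (+1); total 1.
Path S→C→T (+1); total 2.
Path S→A→B→T (+1); total 3.
No residual S→T path; max flow = 3.
Certifying cut of size 3: {S→A, S→C, S→T}.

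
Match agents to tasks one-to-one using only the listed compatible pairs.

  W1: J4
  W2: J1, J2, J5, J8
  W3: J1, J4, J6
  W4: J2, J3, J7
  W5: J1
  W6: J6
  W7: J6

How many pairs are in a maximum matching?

5

Unit-capacity flow: source→left, listed edges, right→sink; max matching = max flow.
Augmenting path W1→J4 (+1); matched 1.
Augmenting path W2→J1 (+1); matched 2.
Augmenting path W3→J6 (+1); matched 3.
Augmenting path W4→J2 (+1); matched 4.
Augmenting path W5→J1→W2→J5 (+1); matched 5.
No augmenting path remains; maximum matching = 5.
König certificate: {W2, W4, J1, J4, J6} is a vertex cover of size 5 (every listed pair touches it), so no matching can be larger.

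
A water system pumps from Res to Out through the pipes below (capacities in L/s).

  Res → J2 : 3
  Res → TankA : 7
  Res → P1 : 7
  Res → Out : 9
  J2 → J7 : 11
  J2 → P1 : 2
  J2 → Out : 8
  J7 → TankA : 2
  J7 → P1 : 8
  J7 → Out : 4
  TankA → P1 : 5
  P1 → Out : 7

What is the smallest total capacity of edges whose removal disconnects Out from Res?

19

Augment Res→Out: bottleneck 9, flow now 9.
Augment Res→J2→Out: bottleneck 3, flow now 12.
Augment Res→P1→Out: bottleneck 7, flow now 19.
No augmenting path remains; maximum flow = 19.
By max-flow min-cut, the minimum cut capacity equals the max flow.
In the residual graph, reachable from Res: {Res, TankA, P1}.
Min-cut edges: Res→J2 (3), Res→Out (9), P1→Out (7); capacity 3 + 9 + 7 = 19.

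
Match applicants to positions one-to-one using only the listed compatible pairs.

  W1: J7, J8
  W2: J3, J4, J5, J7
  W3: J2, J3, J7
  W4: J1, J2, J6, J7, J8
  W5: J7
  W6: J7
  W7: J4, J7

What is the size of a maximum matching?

6

Unit-capacity flow: source→left, listed edges, right→sink; max matching = max flow.
Augmenting path W1→J7 (+1); matched 1.
Augmenting path W2→J3 (+1); matched 2.
Augmenting path W3→J2 (+1); matched 3.
Augmenting path W4→J1 (+1); matched 4.
Augmenting path W7→J4 (+1); matched 5.
Augmenting path W5→J7→W1→J8 (+1); matched 6.
No augmenting path remains; maximum matching = 6.
König certificate: {W1, W2, W3, W4, W7, J7} is a vertex cover of size 6 (every listed pair touches it), so no matching can be larger.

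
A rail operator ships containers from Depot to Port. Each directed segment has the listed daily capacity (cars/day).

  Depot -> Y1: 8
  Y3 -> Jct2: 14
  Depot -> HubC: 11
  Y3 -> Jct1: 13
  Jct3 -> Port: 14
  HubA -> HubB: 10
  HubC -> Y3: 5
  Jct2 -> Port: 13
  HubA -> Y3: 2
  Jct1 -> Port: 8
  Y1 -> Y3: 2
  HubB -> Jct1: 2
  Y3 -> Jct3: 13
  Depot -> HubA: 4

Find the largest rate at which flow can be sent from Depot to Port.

Augment Depot→HubC→Y3→Jct2→Port: bottleneck 5, flow now 5.
Augment Depot→Y1→Y3→Jct2→Port: bottleneck 2, flow now 7.
Augment Depot→HubA→HubB→Jct1→Port: bottleneck 2, flow now 9.
Augment Depot→HubA→Y3→Jct2→Port: bottleneck 2, flow now 11.
No augmenting path remains; maximum flow = 11.
In the residual graph, reachable from Depot: {Depot, HubC, Y1}.
Min-cut edges: Depot→HubA (4), HubC→Y3 (5), Y1→Y3 (2); capacity 4 + 5 + 2 = 11.
This cut is saturated, so no flow can exceed 11.

11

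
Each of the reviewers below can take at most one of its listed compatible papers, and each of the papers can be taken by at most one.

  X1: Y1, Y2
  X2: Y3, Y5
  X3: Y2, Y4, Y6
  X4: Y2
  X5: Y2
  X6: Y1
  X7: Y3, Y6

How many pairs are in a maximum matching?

5

Unit-capacity flow: source→left, listed edges, right→sink; max matching = max flow.
Augmenting path X1→Y1 (+1); matched 1.
Augmenting path X2→Y3 (+1); matched 2.
Augmenting path X3→Y2 (+1); matched 3.
Augmenting path X7→Y6 (+1); matched 4.
Augmenting path X4→Y2→X3→Y4 (+1); matched 5.
No augmenting path remains; maximum matching = 5.
König certificate: {X2, X3, X7, Y1, Y2} is a vertex cover of size 5 (every listed pair touches it), so no matching can be larger.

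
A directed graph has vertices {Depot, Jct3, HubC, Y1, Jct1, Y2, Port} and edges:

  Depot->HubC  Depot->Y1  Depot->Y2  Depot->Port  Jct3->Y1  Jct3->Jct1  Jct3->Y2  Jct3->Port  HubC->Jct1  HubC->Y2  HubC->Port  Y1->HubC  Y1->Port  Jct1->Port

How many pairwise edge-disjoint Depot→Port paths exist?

3

Assign every edge capacity 1; by Menger, the answer equals the max flow.
Path Depot→Port (+1); total 1.
Path Depot→HubC→Port (+1); total 2.
Path Depot→Y1→Port (+1); total 3.
No residual Depot→Port path; max flow = 3.
Certifying cut of size 3: {Depot→HubC, Depot→Port, Depot→Y1}.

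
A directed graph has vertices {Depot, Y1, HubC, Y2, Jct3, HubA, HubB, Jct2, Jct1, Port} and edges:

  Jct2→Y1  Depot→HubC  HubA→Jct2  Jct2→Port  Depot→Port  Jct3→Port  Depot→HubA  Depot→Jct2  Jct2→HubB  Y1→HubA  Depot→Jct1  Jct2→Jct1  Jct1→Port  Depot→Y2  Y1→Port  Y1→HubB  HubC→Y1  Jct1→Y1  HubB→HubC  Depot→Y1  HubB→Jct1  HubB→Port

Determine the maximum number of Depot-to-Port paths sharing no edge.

Assign every edge capacity 1; by Menger, the answer equals the max flow.
Path Depot→Port (+1); total 1.
Path Depot→Y1→Port (+1); total 2.
Path Depot→Jct2→Port (+1); total 3.
Path Depot→Jct1→Port (+1); total 4.
Path Depot→HubC→Y1→HubB→Port (+1); total 5.
No residual Depot→Port path; max flow = 5.
Certifying cut of size 5: {Depot→Port, HubB→Port, Jct1→Port, Jct2→Port, Y1→Port}.

5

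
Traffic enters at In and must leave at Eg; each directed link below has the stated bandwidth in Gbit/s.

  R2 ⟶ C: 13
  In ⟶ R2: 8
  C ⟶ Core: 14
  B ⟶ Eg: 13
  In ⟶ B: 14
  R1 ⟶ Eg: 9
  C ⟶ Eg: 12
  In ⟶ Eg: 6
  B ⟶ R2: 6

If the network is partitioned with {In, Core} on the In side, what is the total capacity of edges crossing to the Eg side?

Edges leaving {In, Core}: In→R2 (8), In→B (14), In→Eg (6).
Cut capacity = 8 + 14 + 6 = 28.

28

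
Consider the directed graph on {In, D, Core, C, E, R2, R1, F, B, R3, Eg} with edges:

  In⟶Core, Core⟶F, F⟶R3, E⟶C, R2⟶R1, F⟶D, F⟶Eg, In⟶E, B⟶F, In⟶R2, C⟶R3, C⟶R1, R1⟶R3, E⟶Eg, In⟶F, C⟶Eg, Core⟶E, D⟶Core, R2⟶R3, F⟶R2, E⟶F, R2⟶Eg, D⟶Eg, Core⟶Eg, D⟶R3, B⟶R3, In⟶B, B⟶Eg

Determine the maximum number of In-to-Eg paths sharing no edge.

5

Assign every edge capacity 1; by Menger, the answer equals the max flow.
Path In→Core→Eg (+1); total 1.
Path In→E→Eg (+1); total 2.
Path In→R2→Eg (+1); total 3.
Path In→F→Eg (+1); total 4.
Path In→B→Eg (+1); total 5.
No residual In→Eg path; max flow = 5.
Certifying cut of size 5: {In→B, In→Core, In→E, In→F, In→R2}.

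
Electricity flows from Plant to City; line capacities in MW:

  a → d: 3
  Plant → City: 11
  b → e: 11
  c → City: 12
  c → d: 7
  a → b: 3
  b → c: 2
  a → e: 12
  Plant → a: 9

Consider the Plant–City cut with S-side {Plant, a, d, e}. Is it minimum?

No — its capacity is 14, but the minimum cut has capacity 13.

Given cut capacity: 11 + 3 = 14.
Augment Plant→City: bottleneck 11, flow now 11.
Augment Plant→a→b→c→City: bottleneck 2, flow now 13.
No augmenting path remains; maximum flow = 13.
In the residual graph, reachable from Plant: {Plant, a, b, d, e}.
Min-cut edges: Plant→City (11), b→c (2); capacity 11 + 2 = 13.
Cut capacity 14 exceeds the max flow 13, so it is not minimum.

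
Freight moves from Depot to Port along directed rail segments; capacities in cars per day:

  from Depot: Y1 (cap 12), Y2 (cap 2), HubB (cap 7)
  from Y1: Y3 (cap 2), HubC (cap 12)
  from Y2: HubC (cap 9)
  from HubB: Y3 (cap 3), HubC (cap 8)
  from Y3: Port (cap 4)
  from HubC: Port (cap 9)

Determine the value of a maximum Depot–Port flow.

13

Augment Depot→Y1→Y3→Port: bottleneck 2, flow now 2.
Augment Depot→Y1→HubC→Port: bottleneck 9, flow now 11.
Augment Depot→HubB→Y3→Port: bottleneck 2, flow now 13.
No augmenting path remains; maximum flow = 13.
In the residual graph, reachable from Depot: {Depot, Y1, Y2, HubB, Y3, HubC}.
Min-cut edges: Y3→Port (4), HubC→Port (9); capacity 4 + 9 = 13.
This cut is saturated, so no flow can exceed 13.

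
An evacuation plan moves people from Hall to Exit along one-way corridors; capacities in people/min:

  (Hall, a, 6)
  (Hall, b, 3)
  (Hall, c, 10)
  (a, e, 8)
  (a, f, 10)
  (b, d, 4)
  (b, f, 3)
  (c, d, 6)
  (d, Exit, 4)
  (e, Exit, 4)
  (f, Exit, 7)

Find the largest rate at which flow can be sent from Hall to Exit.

Augment Hall→a→e→Exit: bottleneck 4, flow now 4.
Augment Hall→a→f→Exit: bottleneck 2, flow now 6.
Augment Hall→b→d→Exit: bottleneck 3, flow now 9.
Augment Hall→c→d→Exit: bottleneck 1, flow now 10.
Augment Hall→c→d→b→f→Exit: bottleneck 3, flow now 13. (uses reverse residual edge)
No augmenting path remains; maximum flow = 13.
In the residual graph, reachable from Hall: {Hall, c, d}.
Min-cut edges: Hall→a (6), Hall→b (3), d→Exit (4); capacity 6 + 3 + 4 = 13.
This cut is saturated, so no flow can exceed 13.

13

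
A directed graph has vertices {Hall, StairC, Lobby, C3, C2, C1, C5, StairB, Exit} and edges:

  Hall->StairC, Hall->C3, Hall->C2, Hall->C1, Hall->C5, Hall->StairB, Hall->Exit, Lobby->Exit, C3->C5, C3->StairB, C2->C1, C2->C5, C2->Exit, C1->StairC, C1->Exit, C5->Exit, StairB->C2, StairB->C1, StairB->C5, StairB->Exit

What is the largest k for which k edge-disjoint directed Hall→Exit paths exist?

Assign every edge capacity 1; by Menger, the answer equals the max flow.
Path Hall→Exit (+1); total 1.
Path Hall→C2→Exit (+1); total 2.
Path Hall→C1→Exit (+1); total 3.
Path Hall→C5→Exit (+1); total 4.
Path Hall→StairB→Exit (+1); total 5.
No residual Hall→Exit path; max flow = 5.
Certifying cut of size 5: {C1→Exit, C2→Exit, C5→Exit, Hall→Exit, StairB→Exit}.

5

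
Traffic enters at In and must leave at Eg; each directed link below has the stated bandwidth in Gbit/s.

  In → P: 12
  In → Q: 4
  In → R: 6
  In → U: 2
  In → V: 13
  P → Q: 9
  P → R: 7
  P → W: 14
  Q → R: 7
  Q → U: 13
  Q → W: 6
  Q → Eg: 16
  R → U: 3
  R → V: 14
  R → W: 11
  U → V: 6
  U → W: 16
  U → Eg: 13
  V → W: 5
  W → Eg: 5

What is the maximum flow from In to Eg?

Augment In→Q→Eg: bottleneck 4, flow now 4.
Augment In→U→Eg: bottleneck 2, flow now 6.
Augment In→P→Q→Eg: bottleneck 9, flow now 15.
Augment In→P→W→Eg: bottleneck 3, flow now 18.
Augment In→R→U→Eg: bottleneck 3, flow now 21.
Augment In→R→W→Eg: bottleneck 2, flow now 23.
No augmenting path remains; maximum flow = 23.
In the residual graph, reachable from In: {In, P, R, V, W}.
Min-cut edges: In→Q (4), In→U (2), P→Q (9), R→U (3), W→Eg (5); capacity 4 + 2 + 9 + 3 + 5 = 23.
This cut is saturated, so no flow can exceed 23.

23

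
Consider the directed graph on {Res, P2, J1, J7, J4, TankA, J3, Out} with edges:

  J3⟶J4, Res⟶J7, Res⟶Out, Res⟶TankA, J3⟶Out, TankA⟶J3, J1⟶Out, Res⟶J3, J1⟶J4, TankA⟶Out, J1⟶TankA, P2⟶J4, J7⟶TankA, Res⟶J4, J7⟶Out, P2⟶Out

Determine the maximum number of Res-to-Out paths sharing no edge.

4

Assign every edge capacity 1; by Menger, the answer equals the max flow.
Path Res→Out (+1); total 1.
Path Res→J7→Out (+1); total 2.
Path Res→TankA→Out (+1); total 3.
Path Res→J3→Out (+1); total 4.
No residual Res→Out path; max flow = 4.
Certifying cut of size 4: {Res→J3, Res→J7, Res→Out, Res→TankA}.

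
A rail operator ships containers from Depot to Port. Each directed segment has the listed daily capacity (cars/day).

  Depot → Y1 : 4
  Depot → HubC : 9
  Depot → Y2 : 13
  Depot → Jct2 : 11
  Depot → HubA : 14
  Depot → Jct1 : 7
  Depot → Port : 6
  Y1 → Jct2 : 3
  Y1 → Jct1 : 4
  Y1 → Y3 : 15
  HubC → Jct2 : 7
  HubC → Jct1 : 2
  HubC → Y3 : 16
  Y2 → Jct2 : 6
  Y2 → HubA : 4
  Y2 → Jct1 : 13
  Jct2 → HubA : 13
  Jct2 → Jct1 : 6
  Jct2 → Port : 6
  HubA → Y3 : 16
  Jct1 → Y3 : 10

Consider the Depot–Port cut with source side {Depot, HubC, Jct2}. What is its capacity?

Edges leaving {Depot, HubC, Jct2}: Depot→Y1 (4), Depot→Y2 (13), Depot→HubA (14), Depot→Jct1 (7), Depot→Port (6), HubC→Jct1 (2), HubC→Y3 (16), Jct2→HubA (13), Jct2→Jct1 (6), Jct2→Port (6).
Cut capacity = 4 + 13 + 14 + 7 + 6 + 2 + 16 + 13 + 6 + 6 = 87.

87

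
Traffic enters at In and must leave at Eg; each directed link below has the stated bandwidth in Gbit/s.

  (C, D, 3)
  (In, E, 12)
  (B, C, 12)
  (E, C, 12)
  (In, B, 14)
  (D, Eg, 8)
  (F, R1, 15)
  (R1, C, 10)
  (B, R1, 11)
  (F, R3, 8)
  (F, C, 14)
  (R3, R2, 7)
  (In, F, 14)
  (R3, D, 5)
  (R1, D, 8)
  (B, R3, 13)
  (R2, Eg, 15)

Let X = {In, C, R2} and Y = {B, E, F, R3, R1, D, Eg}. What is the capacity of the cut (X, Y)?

Edges leaving {In, C, R2}: In→B (14), In→E (12), In→F (14), C→D (3), R2→Eg (15).
Cut capacity = 14 + 12 + 14 + 3 + 15 = 58.

58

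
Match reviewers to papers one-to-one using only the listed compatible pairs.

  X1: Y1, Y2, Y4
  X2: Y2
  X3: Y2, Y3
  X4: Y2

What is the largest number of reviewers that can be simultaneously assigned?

3

Unit-capacity flow: source→left, listed edges, right→sink; max matching = max flow.
Augmenting path X1→Y1 (+1); matched 1.
Augmenting path X2→Y2 (+1); matched 2.
Augmenting path X3→Y3 (+1); matched 3.
No augmenting path remains; maximum matching = 3.
König certificate: {X1, X3, Y2} is a vertex cover of size 3 (every listed pair touches it), so no matching can be larger.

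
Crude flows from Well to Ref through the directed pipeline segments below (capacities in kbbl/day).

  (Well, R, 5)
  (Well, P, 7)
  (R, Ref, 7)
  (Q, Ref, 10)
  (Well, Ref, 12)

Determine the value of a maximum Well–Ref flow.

17

Augment Well→Ref: bottleneck 12, flow now 12.
Augment Well→R→Ref: bottleneck 5, flow now 17.
No augmenting path remains; maximum flow = 17.
In the residual graph, reachable from Well: {Well, P}.
Min-cut edges: Well→R (5), Well→Ref (12); capacity 5 + 12 = 17.
This cut is saturated, so no flow can exceed 17.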